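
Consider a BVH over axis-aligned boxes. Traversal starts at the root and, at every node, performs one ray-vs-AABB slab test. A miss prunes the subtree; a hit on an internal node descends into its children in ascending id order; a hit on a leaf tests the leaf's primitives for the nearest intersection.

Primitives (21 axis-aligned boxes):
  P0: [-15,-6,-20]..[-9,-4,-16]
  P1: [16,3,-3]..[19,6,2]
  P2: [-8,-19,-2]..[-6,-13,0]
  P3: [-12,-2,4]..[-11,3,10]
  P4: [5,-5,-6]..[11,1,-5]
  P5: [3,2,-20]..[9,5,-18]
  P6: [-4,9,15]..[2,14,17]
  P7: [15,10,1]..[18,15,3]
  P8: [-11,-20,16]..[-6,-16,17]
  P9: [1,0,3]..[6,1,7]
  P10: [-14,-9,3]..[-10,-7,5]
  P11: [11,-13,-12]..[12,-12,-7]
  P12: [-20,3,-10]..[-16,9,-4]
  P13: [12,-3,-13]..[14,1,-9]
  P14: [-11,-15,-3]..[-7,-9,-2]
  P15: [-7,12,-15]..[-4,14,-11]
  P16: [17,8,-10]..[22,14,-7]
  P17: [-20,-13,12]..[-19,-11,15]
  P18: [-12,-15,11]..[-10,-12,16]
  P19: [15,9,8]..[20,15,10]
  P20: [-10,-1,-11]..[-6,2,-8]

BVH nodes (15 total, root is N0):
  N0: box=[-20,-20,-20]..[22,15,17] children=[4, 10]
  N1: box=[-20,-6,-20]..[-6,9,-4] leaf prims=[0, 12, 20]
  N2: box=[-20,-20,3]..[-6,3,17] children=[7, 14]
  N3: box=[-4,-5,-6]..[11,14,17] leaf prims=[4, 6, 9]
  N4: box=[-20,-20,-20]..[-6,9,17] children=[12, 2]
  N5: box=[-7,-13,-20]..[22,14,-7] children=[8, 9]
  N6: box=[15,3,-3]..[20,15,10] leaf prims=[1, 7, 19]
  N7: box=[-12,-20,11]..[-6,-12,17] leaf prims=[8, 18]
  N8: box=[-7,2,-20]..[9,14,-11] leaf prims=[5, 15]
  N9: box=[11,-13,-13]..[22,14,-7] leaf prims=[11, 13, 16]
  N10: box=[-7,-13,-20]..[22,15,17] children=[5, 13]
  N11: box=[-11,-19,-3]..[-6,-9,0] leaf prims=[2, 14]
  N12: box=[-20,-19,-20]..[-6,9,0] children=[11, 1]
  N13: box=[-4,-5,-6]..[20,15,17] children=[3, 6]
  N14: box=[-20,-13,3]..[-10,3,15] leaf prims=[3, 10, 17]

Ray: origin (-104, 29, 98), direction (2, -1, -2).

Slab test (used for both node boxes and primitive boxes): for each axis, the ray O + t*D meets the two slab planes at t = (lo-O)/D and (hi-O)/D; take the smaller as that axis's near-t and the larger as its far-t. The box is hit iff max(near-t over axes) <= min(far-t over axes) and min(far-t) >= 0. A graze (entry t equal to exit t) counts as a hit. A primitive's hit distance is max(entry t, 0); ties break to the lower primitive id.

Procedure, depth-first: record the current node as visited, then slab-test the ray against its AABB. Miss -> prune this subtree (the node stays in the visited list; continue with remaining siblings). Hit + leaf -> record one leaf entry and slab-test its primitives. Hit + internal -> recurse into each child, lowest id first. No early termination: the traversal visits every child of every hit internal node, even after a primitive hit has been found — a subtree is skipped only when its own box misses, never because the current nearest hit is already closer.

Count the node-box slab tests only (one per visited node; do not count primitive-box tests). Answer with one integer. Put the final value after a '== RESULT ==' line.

Traverse from the root:
N0 x:[42,63] y:[14,49] z:[81/2,59] -> hit [42,49], descend [4, 10]
  N4 x:[42,49] y:[20,49] z:[81/2,59] -> hit [42,49], descend [2, 12]
    N2 x:[42,49] y:[26,49] z:[81/2,95/2] -> hit [42,95/2], descend [7, 14]
      N7 x:[46,49] y:[41,49] z:[81/2,87/2] -> miss, prune
      N14 x:[42,47] y:[26,42] z:[83/2,95/2] -> hit [42,42] leaf, test {P3(miss), P10(miss), P17@t=42}
    N12 x:[42,49] y:[20,48] z:[49,59] -> miss, prune
  N10 x:[97/2,63] y:[14,42] z:[81/2,59] -> miss, prune

Visited [0, 4, 2, 7, 14, 12, 10]. Tests: 7 box, 1 leaf. Nearest: P17.

== RESULT ==
7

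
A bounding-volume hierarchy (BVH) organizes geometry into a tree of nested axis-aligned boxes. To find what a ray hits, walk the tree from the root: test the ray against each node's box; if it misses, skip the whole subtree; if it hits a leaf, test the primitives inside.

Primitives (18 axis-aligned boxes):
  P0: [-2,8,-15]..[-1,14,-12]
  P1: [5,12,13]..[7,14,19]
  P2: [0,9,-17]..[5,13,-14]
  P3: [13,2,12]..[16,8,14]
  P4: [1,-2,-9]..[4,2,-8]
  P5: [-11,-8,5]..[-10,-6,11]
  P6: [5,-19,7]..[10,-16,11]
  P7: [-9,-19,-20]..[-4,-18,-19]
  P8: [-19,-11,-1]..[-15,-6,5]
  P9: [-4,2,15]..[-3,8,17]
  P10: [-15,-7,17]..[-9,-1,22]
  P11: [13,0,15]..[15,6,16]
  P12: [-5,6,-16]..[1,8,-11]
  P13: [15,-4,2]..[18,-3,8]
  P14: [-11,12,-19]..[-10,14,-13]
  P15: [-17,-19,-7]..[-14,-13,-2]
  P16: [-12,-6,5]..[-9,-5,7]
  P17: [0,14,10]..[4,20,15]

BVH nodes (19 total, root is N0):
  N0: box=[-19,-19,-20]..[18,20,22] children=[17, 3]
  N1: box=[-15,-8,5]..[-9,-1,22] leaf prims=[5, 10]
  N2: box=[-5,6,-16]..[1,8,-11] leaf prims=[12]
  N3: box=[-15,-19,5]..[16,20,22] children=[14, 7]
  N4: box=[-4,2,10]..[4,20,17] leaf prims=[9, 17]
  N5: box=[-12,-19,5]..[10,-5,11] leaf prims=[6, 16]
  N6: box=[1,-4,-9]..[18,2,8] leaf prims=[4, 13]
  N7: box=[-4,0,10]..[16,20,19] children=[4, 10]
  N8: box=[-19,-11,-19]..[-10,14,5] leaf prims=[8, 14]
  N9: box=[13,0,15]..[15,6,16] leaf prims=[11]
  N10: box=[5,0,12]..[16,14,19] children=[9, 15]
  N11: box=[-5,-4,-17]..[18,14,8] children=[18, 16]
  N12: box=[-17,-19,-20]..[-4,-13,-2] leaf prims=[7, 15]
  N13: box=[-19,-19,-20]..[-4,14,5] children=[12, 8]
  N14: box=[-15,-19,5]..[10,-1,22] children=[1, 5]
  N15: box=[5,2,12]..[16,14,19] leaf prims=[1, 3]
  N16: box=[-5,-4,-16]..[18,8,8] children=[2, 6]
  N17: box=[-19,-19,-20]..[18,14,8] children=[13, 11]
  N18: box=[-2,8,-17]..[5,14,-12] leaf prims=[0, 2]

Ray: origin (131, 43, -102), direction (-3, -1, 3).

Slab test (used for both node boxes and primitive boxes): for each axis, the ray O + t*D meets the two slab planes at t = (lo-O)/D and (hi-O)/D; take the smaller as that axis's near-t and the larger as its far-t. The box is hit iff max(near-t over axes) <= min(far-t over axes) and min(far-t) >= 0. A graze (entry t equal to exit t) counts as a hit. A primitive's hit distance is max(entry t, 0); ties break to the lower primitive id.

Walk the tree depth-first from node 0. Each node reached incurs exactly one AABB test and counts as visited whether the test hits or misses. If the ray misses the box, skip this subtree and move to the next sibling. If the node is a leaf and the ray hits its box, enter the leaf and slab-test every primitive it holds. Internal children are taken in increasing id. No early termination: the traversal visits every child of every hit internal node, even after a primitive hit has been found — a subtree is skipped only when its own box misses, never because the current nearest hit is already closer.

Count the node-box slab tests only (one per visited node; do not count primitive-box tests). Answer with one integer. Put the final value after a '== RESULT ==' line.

Trace the traversal:
N0 x:[113/3,50] y:[23,62] z:[82/3,124/3] -> hit [113/3,124/3], descend [3, 17]
  N3 x:[115/3,146/3] y:[23,62] z:[107/3,124/3] -> hit [115/3,124/3], descend [7, 14]
    N7 x:[115/3,45] y:[23,43] z:[112/3,121/3] -> hit [115/3,121/3], descend [4, 10]
      N4 x:[127/3,45] y:[23,41] z:[112/3,119/3] -> miss, prune
      N10 x:[115/3,42] y:[29,43] z:[38,121/3] -> hit [115/3,121/3], descend [9, 15]
        N9 x:[116/3,118/3] y:[37,43] z:[39,118/3] -> hit [39,118/3] leaf, test {P11@t=39}
        N15 x:[115/3,42] y:[29,41] z:[38,121/3] -> hit [115/3,121/3] leaf, test {P1(miss), P3@t=115/3}
    N14 x:[121/3,146/3] y:[44,62] z:[107/3,124/3] -> miss, prune
  N17 x:[113/3,50] y:[29,62] z:[82/3,110/3] -> miss, prune

Summary -> nodes [0, 3, 7, 4, 10, 9, 15, 14, 17]; box-tests=9; leaf-entries=2; first=P3

== RESULT ==
9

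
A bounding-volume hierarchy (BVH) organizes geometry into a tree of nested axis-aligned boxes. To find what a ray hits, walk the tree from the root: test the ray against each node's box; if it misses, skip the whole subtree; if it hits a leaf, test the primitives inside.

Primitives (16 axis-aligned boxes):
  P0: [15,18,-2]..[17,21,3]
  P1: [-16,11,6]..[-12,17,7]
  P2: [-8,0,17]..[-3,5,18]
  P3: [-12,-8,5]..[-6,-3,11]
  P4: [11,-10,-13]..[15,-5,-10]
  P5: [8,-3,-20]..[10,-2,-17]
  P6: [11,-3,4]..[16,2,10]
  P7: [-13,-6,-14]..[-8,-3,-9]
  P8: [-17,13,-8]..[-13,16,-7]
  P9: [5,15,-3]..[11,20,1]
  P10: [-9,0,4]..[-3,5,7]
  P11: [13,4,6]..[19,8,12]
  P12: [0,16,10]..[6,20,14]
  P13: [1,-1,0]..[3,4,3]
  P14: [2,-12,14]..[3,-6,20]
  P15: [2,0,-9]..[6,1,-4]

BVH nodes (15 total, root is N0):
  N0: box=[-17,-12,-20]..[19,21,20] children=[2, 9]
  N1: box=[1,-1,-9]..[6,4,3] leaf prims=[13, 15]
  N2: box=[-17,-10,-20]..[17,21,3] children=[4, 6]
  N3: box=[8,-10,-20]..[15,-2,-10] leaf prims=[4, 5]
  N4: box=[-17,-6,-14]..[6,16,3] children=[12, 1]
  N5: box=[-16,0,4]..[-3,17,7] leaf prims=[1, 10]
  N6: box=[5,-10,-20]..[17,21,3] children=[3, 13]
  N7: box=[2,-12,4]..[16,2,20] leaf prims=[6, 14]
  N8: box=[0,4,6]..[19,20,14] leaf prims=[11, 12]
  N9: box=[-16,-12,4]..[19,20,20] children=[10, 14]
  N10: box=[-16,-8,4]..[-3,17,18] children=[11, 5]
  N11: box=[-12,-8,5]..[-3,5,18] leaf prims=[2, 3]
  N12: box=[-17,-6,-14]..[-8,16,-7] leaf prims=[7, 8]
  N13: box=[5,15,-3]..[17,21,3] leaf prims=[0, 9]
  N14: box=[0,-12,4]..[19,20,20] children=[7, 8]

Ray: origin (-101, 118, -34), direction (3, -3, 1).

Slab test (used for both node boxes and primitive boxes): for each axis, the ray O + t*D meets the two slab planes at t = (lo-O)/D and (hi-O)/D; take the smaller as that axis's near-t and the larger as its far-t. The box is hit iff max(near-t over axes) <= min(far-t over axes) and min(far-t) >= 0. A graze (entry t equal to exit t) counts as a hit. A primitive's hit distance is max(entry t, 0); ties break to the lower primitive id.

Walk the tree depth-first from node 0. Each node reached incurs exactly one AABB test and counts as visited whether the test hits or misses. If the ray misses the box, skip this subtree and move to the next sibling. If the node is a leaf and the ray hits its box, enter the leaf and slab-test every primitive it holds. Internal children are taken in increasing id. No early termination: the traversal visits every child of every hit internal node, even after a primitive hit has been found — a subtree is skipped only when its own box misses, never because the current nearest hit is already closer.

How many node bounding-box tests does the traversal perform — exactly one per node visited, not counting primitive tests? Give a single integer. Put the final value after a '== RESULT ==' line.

Walk:
N0 x:[28,40] y:[97/3,130/3] z:[14,54] -> hit [97/3,40], descend [2, 9]
  N2 x:[28,118/3] y:[97/3,128/3] z:[14,37] -> hit [97/3,37], descend [4, 6]
    N4 x:[28,107/3] y:[34,124/3] z:[20,37] -> hit [34,107/3], descend [1, 12]
      N1 x:[34,107/3] y:[38,119/3] z:[25,37] -> miss, prune
      N12 x:[28,31] y:[34,124/3] z:[20,27] -> miss, prune
    N6 x:[106/3,118/3] y:[97/3,128/3] z:[14,37] -> hit [106/3,37], descend [3, 13]
      N3 x:[109/3,116/3] y:[40,128/3] z:[14,24] -> miss, prune
      N13 x:[106/3,118/3] y:[97/3,103/3] z:[31,37] -> miss, prune
  N9 x:[85/3,40] y:[98/3,130/3] z:[38,54] -> hit [38,40], descend [10, 14]
    N10 x:[85/3,98/3] y:[101/3,42] z:[38,52] -> miss, prune
    N14 x:[101/3,40] y:[98/3,130/3] z:[38,54] -> hit [38,40], descend [7, 8]
      N7 x:[103/3,39] y:[116/3,130/3] z:[38,54] -> hit [116/3,39] leaf, test {P6@t=116/3, P14(miss)}
      N8 x:[101/3,40] y:[98/3,38] z:[40,48] -> miss, prune

Visited [0, 2, 4, 1, 12, 6, 3, 13, 9, 10, 14, 7, 8]. Tests: 13 box, 1 leaf. Nearest: P6.

== RESULT ==
13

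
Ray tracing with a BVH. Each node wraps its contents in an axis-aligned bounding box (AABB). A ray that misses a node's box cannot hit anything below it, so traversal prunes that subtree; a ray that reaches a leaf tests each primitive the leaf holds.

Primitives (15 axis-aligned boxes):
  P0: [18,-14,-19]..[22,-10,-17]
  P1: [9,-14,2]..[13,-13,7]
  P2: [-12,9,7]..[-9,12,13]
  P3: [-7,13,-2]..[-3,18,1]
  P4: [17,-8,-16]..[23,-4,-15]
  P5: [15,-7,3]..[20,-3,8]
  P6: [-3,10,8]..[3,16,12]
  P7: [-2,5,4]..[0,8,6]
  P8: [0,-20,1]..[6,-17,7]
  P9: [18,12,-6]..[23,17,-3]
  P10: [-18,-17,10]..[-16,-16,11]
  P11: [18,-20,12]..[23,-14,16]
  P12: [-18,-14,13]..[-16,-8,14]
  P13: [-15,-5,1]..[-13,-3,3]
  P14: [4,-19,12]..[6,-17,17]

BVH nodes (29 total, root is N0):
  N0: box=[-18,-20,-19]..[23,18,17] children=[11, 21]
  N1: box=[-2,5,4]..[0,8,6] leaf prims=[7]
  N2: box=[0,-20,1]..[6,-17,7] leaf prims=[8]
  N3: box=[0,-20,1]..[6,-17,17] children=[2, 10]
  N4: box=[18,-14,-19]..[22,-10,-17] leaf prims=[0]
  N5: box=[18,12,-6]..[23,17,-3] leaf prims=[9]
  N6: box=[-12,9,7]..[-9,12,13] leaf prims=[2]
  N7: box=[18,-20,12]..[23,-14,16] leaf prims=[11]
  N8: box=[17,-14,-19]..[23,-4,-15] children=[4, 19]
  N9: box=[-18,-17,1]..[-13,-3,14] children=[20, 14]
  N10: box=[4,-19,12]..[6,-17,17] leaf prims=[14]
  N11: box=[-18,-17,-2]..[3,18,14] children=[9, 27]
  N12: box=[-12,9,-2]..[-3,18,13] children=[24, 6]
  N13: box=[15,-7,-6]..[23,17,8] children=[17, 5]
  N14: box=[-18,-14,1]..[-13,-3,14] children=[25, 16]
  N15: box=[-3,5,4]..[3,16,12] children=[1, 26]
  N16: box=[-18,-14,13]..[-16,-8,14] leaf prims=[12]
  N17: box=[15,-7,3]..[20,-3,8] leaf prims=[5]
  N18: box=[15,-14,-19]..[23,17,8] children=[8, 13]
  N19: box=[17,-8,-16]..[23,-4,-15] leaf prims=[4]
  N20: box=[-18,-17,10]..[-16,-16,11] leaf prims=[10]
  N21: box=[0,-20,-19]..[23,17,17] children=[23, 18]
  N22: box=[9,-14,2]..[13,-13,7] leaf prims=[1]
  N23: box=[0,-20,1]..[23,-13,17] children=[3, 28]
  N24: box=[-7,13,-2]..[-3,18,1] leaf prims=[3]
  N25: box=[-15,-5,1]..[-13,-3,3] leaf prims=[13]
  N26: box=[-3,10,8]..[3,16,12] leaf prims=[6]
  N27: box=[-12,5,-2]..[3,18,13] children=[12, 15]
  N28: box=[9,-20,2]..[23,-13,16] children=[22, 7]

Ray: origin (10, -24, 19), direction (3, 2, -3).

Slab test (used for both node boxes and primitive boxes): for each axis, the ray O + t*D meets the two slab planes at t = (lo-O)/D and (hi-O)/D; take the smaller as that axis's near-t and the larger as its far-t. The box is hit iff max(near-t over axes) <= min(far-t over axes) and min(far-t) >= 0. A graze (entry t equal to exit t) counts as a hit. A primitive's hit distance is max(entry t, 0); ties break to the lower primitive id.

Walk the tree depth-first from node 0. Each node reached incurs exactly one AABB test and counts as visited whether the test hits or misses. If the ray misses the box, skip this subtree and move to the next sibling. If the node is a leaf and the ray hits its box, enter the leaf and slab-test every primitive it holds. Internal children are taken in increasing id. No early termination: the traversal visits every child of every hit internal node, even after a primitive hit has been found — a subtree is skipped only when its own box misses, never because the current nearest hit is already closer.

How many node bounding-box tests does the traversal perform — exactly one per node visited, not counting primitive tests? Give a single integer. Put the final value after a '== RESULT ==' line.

Traverse from the root:
N0 x:[-28/3,13/3] y:[2,21] z:[2/3,38/3] -> hit [2,13/3], descend [11, 21]
  N11 x:[-28/3,-7/3] y:[7/2,21] z:[5/3,7] -> miss, prune
  N21 x:[-10/3,13/3] y:[2,41/2] z:[2/3,38/3] -> hit [2,13/3], descend [18, 23]
    N18 x:[5/3,13/3] y:[5,41/2] z:[11/3,38/3] -> miss, prune
    N23 x:[-10/3,13/3] y:[2,11/2] z:[2/3,6] -> hit [2,13/3], descend [3, 28]
      N3 x:[-10/3,-4/3] y:[2,7/2] z:[2/3,6] -> miss, prune
      N28 x:[-1/3,13/3] y:[2,11/2] z:[1,17/3] -> hit [2,13/3], descend [7, 22]
        N7 x:[8/3,13/3] y:[2,5] z:[1,7/3] -> miss, prune
        N22 x:[-1/3,1] y:[5,11/2] z:[4,17/3] -> miss, prune

Visited [0, 11, 21, 18, 23, 3, 28, 7, 22]. Tests: 9 box, 0 leaf. Nearest: miss.

== RESULT ==
9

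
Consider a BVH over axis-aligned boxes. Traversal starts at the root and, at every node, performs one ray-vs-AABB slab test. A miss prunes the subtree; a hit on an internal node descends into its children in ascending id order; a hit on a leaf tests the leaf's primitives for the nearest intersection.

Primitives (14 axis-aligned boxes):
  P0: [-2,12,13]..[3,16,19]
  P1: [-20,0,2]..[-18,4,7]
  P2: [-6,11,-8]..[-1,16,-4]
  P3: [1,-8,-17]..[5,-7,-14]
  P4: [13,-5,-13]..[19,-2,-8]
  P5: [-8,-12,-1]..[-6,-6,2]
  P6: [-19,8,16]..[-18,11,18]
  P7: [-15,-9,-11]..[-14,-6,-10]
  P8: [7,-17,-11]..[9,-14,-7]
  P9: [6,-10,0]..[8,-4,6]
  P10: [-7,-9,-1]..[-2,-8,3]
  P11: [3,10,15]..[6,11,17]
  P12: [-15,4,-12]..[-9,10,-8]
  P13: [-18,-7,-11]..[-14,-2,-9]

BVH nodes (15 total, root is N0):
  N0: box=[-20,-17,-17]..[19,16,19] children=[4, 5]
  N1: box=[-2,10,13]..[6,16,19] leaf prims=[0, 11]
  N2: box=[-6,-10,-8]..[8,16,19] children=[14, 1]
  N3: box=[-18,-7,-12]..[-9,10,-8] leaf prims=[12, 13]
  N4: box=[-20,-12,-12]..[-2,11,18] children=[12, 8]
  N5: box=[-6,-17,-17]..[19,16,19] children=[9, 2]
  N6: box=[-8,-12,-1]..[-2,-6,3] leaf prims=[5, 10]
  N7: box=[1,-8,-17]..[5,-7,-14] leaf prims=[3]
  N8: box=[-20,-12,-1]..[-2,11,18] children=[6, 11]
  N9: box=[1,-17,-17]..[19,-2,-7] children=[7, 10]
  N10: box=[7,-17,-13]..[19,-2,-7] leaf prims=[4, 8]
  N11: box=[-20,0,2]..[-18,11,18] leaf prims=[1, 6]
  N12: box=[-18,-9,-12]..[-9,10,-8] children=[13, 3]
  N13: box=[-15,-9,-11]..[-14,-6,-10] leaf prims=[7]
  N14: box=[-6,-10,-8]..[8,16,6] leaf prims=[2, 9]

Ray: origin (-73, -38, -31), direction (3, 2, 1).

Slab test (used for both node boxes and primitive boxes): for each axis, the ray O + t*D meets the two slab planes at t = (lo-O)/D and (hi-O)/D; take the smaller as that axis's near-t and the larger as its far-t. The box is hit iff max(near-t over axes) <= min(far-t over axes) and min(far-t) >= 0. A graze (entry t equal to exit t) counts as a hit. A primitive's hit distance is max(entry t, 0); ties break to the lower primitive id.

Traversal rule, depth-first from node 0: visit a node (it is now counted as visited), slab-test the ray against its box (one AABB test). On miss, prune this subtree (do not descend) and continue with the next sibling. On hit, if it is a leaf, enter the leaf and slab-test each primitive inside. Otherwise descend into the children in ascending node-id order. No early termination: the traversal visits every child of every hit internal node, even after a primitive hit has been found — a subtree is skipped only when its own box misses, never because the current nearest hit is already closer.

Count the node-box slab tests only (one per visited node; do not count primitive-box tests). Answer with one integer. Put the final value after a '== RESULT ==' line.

Traverse from the root:
N0 x:[53/3,92/3] y:[21/2,27] z:[14,50] -> hit [53/3,27], descend [4, 5]
  N4 x:[53/3,71/3] y:[13,49/2] z:[19,49] -> hit [19,71/3], descend [8, 12]
    N8 x:[53/3,71/3] y:[13,49/2] z:[30,49] -> miss, prune
    N12 x:[55/3,64/3] y:[29/2,24] z:[19,23] -> hit [19,64/3], descend [3, 13]
      N3 x:[55/3,64/3] y:[31/2,24] z:[19,23] -> hit [19,64/3] leaf, test {P12@t=21, P13(miss)}
      N13 x:[58/3,59/3] y:[29/2,16] z:[20,21] -> miss, prune
  N5 x:[67/3,92/3] y:[21/2,27] z:[14,50] -> hit [67/3,27], descend [2, 9]
    N2 x:[67/3,27] y:[14,27] z:[23,50] -> hit [23,27], descend [1, 14]
      N1 x:[71/3,79/3] y:[24,27] z:[44,50] -> miss, prune
      N14 x:[67/3,27] y:[14,27] z:[23,37] -> hit [23,27] leaf, test {P2(miss), P9(miss)}
    N9 x:[74/3,92/3] y:[21/2,18] z:[14,24] -> miss, prune

11 AABB tests over nodes [0, 4, 8, 12, 3, 13, 5, 2, 1, 14, 9]; 2 leaves entered; closest P12.

== RESULT ==
11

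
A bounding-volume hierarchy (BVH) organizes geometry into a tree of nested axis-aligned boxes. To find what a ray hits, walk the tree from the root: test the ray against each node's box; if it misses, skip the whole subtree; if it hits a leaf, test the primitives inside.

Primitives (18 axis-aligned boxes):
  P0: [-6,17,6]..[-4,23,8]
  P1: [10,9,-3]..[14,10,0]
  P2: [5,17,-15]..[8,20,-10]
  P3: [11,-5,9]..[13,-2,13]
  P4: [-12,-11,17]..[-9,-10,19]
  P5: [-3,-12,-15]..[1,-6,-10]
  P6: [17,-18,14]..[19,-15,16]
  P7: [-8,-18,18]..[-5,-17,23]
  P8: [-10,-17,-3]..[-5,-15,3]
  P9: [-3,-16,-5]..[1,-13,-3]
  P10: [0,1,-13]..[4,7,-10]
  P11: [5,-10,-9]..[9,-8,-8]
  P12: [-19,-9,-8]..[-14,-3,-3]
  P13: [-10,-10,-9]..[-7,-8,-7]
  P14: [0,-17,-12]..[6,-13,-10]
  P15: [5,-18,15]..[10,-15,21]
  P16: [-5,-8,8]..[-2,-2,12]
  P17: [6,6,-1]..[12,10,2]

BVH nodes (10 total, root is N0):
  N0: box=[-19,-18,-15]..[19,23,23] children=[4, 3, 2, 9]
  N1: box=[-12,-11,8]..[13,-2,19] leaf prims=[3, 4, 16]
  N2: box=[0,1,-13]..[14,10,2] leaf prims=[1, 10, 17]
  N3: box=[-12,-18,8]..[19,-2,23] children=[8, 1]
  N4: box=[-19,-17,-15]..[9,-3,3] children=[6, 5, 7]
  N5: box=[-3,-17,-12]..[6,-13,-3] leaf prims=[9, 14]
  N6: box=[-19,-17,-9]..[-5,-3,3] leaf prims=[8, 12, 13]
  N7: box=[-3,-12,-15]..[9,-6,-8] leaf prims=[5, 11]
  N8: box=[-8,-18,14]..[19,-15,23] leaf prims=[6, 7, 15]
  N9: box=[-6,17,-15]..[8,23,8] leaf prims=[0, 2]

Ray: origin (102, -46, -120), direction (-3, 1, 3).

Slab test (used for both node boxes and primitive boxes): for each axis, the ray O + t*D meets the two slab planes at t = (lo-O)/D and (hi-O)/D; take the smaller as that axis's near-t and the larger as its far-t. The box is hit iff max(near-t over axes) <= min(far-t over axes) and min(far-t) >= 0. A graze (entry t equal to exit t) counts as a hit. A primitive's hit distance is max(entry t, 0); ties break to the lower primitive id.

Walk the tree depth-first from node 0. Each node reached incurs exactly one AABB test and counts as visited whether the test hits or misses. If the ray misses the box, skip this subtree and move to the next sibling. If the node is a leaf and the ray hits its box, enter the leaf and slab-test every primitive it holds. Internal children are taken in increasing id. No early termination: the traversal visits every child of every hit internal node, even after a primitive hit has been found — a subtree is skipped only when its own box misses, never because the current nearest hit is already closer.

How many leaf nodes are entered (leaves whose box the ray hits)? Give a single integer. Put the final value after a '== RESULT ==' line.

Traverse from the root:
N0 x:[83/3,121/3] y:[28,69] z:[35,143/3] -> hit [35,121/3], descend [2, 3, 4, 9]
  N2 x:[88/3,34] y:[47,56] z:[107/3,122/3] -> miss, prune
  N3 x:[83/3,38] y:[28,44] z:[128/3,143/3] -> miss, prune
  N4 x:[31,121/3] y:[29,43] z:[35,41] -> hit [35,121/3], descend [5, 6, 7]
    N5 x:[32,35] y:[29,33] z:[36,39] -> miss, prune
    N6 x:[107/3,121/3] y:[29,43] z:[37,41] -> hit [37,121/3] leaf, test {P8(miss), P12@t=116/3, P13@t=37}
    N7 x:[31,35] y:[34,40] z:[35,112/3] -> hit [35,35] leaf, test {P5@t=35, P11(miss)}
  N9 x:[94/3,36] y:[63,69] z:[35,128/3] -> miss, prune

Visited [0, 2, 3, 4, 5, 6, 7, 9]. Tests: 8 box, 2 leaf. Nearest: P5.

== RESULT ==
2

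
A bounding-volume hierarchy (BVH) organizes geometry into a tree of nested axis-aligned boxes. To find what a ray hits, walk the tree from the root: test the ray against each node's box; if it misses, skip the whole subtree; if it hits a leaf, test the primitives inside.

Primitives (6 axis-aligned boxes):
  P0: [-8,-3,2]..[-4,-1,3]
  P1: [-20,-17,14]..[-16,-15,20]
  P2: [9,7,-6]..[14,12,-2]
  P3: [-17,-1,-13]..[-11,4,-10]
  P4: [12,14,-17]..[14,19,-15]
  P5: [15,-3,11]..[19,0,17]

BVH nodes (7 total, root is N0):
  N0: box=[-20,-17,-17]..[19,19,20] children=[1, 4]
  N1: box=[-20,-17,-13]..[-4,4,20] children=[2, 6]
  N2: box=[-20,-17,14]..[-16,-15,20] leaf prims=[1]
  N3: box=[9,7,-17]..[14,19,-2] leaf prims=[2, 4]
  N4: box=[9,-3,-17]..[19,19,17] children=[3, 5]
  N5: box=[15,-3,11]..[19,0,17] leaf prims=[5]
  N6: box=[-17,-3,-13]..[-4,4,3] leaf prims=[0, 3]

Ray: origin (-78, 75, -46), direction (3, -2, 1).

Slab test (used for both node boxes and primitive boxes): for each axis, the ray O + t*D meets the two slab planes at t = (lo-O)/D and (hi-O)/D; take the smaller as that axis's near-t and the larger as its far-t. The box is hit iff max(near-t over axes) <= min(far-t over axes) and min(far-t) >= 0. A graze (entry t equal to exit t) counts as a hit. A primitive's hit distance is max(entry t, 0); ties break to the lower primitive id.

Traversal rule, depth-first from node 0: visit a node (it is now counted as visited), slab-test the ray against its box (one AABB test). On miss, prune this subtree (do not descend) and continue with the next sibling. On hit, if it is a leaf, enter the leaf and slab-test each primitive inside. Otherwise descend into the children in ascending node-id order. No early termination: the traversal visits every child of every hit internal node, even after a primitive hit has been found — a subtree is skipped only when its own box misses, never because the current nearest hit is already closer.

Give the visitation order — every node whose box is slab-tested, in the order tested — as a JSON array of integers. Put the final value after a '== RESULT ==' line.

Traverse from the root:
N0 x:[58/3,97/3] y:[28,46] z:[29,66] -> hit [29,97/3], descend [1, 4]
  N1 x:[58/3,74/3] y:[71/2,46] z:[33,66] -> miss, prune
  N4 x:[29,97/3] y:[28,39] z:[29,63] -> hit [29,97/3], descend [3, 5]
    N3 x:[29,92/3] y:[28,34] z:[29,44] -> hit [29,92/3] leaf, test {P2(miss), P4@t=30}
    N5 x:[31,97/3] y:[75/2,39] z:[57,63] -> miss, prune

5 AABB tests over nodes [0, 1, 4, 3, 5]; 1 leaf entered; closest P4.

== RESULT ==
[0, 1, 4, 3, 5]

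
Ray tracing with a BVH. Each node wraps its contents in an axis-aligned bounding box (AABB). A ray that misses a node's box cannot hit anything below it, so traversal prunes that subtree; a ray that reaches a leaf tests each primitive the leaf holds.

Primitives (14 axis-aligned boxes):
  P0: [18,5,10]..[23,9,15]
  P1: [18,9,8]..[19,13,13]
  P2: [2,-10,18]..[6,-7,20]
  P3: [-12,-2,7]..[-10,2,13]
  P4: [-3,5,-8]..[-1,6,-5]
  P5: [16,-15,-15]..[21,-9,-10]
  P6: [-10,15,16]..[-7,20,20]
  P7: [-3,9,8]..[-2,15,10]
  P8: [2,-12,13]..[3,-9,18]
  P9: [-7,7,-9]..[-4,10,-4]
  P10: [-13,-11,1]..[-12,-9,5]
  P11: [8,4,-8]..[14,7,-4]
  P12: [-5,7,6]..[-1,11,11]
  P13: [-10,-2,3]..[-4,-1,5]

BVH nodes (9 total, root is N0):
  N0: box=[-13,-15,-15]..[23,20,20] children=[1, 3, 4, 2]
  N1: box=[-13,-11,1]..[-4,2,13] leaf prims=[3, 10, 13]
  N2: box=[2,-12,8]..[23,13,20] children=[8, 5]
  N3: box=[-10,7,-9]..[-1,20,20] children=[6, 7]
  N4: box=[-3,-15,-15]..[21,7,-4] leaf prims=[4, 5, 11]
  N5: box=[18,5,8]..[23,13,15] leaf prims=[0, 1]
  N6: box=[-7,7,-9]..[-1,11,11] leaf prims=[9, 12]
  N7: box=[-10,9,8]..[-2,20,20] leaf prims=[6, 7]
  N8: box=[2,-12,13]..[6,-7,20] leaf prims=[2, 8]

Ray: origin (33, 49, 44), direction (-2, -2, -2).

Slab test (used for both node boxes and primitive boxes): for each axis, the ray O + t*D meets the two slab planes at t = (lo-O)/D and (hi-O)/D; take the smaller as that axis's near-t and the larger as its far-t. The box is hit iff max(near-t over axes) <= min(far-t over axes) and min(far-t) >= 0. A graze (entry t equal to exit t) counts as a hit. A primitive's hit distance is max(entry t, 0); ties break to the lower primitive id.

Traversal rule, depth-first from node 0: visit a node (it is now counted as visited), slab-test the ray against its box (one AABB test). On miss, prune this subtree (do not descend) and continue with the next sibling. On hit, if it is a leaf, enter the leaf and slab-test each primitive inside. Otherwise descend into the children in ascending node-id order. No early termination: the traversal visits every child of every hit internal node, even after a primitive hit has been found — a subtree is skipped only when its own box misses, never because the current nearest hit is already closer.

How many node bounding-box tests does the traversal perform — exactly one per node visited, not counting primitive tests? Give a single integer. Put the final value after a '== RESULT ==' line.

Traverse from the root:
N0 x:[5,23] y:[29/2,32] z:[12,59/2] -> hit [29/2,23], descend [1, 2, 3, 4]
  N1 x:[37/2,23] y:[47/2,30] z:[31/2,43/2] -> miss, prune
  N2 x:[5,31/2] y:[18,61/2] z:[12,18] -> miss, prune
  N3 x:[17,43/2] y:[29/2,21] z:[12,53/2] -> hit [17,21], descend [6, 7]
    N6 x:[17,20] y:[19,21] z:[33/2,53/2] -> hit [19,20] leaf, test {P9(miss), P12@t=19}
    N7 x:[35/2,43/2] y:[29/2,20] z:[12,18] -> hit [35/2,18] leaf, test {P6(miss), P7@t=35/2}
  N4 x:[6,18] y:[21,32] z:[24,59/2] -> miss, prune

Summary -> nodes [0, 1, 2, 3, 6, 7, 4]; box-tests=7; leaf-entries=2; first=P7

== RESULT ==
7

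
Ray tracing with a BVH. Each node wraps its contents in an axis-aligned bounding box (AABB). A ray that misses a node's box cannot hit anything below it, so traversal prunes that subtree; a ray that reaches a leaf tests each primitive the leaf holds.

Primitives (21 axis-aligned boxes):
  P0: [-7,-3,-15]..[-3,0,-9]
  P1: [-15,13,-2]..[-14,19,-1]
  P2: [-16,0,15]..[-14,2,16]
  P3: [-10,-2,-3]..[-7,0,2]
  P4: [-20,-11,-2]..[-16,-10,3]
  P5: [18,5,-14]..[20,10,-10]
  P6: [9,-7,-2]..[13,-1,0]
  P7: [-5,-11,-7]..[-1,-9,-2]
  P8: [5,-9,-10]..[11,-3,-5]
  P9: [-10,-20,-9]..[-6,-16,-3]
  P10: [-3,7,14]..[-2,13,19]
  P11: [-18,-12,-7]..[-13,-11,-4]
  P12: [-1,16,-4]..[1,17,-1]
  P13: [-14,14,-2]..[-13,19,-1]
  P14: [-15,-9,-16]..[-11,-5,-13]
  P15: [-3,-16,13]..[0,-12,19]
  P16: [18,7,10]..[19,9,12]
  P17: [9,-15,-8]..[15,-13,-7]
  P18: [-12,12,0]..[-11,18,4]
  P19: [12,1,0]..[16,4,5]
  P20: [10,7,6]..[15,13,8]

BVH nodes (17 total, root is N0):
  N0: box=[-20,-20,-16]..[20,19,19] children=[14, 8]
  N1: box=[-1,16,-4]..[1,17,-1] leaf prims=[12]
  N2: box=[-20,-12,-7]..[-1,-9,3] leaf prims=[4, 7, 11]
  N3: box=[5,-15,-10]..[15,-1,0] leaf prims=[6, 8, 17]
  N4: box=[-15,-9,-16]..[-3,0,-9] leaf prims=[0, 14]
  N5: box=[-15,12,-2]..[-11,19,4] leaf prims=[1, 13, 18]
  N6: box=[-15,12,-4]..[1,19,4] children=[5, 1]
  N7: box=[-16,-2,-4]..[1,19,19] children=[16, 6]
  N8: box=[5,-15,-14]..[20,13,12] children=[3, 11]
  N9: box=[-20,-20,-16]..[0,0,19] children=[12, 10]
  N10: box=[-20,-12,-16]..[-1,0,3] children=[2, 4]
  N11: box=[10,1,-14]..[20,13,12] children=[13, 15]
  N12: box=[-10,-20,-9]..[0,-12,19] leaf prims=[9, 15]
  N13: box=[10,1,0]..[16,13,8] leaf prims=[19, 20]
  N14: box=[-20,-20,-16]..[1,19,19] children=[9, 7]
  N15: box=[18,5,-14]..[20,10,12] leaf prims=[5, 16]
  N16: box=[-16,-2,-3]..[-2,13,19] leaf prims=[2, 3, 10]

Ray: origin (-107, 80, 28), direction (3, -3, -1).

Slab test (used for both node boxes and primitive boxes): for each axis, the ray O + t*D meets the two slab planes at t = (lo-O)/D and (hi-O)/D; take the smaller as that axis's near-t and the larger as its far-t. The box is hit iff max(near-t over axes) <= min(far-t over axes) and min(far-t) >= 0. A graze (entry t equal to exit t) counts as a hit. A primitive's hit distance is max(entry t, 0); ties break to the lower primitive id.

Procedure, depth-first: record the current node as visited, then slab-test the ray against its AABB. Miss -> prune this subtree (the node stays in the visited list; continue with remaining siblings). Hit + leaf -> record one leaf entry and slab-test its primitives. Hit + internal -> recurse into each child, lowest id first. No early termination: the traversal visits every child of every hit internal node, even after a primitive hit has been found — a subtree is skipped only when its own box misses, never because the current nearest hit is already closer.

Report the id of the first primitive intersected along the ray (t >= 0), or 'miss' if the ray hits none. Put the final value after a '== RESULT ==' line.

Traverse from the root:
N0 x:[29,127/3] y:[61/3,100/3] z:[9,44] -> hit [29,100/3], descend [8, 14]
  N8 x:[112/3,127/3] y:[67/3,95/3] z:[16,42] -> miss, prune
  N14 x:[29,36] y:[61/3,100/3] z:[9,44] -> hit [29,100/3], descend [7, 9]
    N7 x:[91/3,36] y:[61/3,82/3] z:[9,32] -> miss, prune
    N9 x:[29,107/3] y:[80/3,100/3] z:[9,44] -> hit [29,100/3], descend [10, 12]
      N10 x:[29,106/3] y:[80/3,92/3] z:[25,44] -> hit [29,92/3], descend [2, 4]
        N2 x:[29,106/3] y:[89/3,92/3] z:[25,35] -> hit [89/3,92/3] leaf, test {P4@t=30, P7(miss), P11(miss)}
        N4 x:[92/3,104/3] y:[80/3,89/3] z:[37,44] -> miss, prune
      N12 x:[97/3,107/3] y:[92/3,100/3] z:[9,37] -> hit [97/3,100/3] leaf, test {P9@t=97/3, P15(miss)}

Visited [0, 8, 14, 7, 9, 10, 2, 4, 12]. Tests: 9 box, 2 leaf. Nearest: P4.

== RESULT ==
4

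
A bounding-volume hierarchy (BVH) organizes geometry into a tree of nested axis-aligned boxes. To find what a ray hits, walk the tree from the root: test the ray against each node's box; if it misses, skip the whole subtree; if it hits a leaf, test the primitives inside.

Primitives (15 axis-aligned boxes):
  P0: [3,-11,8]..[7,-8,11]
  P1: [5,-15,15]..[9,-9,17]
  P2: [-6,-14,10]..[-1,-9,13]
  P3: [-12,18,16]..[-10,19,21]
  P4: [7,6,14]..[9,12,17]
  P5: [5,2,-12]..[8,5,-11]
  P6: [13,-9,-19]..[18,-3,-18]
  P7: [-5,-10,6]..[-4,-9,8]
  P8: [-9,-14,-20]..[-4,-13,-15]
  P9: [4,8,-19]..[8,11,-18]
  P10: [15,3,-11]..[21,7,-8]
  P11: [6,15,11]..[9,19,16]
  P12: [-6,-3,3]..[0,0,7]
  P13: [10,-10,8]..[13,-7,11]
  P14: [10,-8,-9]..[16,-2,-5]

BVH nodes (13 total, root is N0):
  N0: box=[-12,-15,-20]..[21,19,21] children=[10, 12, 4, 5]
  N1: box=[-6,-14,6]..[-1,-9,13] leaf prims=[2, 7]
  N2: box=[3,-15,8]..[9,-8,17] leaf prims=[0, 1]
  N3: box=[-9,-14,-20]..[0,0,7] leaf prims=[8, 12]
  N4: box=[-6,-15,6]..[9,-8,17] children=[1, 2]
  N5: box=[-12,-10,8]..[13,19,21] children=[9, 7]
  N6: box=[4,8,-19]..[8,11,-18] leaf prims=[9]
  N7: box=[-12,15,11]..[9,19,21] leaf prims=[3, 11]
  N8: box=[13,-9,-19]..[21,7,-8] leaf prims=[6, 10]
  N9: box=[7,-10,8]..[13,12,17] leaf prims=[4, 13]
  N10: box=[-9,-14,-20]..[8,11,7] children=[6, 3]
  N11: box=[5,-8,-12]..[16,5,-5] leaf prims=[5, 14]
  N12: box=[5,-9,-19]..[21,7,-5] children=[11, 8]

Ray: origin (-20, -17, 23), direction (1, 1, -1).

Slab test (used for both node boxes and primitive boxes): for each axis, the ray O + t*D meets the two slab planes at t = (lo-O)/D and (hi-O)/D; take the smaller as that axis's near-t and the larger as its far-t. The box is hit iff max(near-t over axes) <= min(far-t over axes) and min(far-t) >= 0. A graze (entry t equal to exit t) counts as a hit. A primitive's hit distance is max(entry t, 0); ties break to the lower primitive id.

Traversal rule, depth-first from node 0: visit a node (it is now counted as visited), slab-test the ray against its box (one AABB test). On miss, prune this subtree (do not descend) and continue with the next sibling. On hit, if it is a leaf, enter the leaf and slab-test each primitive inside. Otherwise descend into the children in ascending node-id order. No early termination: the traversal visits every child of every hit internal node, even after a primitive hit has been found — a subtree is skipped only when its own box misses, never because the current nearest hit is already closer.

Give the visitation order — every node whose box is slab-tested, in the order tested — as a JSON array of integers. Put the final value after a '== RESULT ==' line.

Trace the traversal:
N0 x:[8,41] y:[2,36] z:[2,43] -> hit [8,36], descend [4, 5, 10, 12]
  N4 x:[14,29] y:[2,9] z:[6,17] -> miss, prune
  N5 x:[8,33] y:[7,36] z:[2,15] -> hit [8,15], descend [7, 9]
    N7 x:[8,29] y:[32,36] z:[2,12] -> miss, prune
    N9 x:[27,33] y:[7,29] z:[6,15] -> miss, prune
  N10 x:[11,28] y:[3,28] z:[16,43] -> hit [16,28], descend [3, 6]
    N3 x:[11,20] y:[3,17] z:[16,43] -> hit [16,17] leaf, test {P8(miss), P12@t=16}
    N6 x:[24,28] y:[25,28] z:[41,42] -> miss, prune
  N12 x:[25,41] y:[8,24] z:[28,42] -> miss, prune

Visited [0, 4, 5, 7, 9, 10, 3, 6, 12]. Tests: 9 box, 1 leaf. Nearest: P12.

== RESULT ==
[0, 4, 5, 7, 9, 10, 3, 6, 12]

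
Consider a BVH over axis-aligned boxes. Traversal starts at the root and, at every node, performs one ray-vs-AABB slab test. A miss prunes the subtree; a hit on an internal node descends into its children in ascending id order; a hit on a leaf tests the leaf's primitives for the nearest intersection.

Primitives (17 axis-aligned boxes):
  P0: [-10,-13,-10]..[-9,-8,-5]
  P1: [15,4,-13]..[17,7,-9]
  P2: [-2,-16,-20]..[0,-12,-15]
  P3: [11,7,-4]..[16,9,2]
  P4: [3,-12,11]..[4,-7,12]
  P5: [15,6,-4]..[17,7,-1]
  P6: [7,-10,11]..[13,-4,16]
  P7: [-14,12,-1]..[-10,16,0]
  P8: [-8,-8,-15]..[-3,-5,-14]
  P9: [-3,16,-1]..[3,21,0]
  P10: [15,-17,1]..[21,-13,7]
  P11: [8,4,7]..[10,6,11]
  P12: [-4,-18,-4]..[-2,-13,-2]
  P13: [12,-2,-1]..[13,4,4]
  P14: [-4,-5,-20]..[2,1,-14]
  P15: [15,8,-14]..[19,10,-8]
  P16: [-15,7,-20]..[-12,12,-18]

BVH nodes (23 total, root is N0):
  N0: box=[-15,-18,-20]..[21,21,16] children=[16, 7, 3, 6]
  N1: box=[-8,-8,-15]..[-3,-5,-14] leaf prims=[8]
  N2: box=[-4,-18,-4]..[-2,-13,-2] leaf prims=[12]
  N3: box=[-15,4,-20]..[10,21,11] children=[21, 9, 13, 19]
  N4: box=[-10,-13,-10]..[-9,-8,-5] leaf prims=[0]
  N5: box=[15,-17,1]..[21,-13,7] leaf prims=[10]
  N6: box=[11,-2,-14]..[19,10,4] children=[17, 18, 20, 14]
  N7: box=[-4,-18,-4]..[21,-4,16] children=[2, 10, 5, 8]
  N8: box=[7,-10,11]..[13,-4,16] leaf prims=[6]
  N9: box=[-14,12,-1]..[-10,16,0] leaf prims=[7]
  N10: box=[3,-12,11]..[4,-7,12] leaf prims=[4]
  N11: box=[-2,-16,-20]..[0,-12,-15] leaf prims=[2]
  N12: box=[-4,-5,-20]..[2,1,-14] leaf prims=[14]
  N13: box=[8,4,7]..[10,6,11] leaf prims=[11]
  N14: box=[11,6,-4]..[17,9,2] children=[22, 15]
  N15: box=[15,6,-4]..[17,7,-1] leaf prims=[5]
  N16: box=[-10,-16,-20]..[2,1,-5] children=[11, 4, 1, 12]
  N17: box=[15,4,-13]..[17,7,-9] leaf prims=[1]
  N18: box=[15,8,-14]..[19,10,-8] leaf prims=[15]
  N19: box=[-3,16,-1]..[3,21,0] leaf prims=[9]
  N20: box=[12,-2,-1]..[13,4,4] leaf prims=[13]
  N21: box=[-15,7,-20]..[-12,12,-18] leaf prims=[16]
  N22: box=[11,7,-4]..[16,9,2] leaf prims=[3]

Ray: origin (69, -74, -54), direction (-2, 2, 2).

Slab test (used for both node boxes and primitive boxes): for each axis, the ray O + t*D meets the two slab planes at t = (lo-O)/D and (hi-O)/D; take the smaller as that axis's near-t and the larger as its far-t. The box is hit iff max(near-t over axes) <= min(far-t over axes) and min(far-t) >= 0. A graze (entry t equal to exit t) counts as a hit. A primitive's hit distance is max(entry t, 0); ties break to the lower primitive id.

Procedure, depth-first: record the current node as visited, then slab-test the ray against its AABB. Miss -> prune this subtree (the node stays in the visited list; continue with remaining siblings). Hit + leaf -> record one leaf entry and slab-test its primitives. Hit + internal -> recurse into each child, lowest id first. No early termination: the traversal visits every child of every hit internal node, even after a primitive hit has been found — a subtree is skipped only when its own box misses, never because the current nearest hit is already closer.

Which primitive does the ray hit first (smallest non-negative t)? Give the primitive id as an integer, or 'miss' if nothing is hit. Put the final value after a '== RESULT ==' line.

Walk:
N0 x:[24,42] y:[28,95/2] z:[17,35] -> hit [28,35], descend [3, 6, 7, 16]
  N3 x:[59/2,42] y:[39,95/2] z:[17,65/2] -> miss, prune
  N6 x:[25,29] y:[36,42] z:[20,29] -> miss, prune
  N7 x:[24,73/2] y:[28,35] z:[25,35] -> hit [28,35], descend [2, 5, 8, 10]
    N2 x:[71/2,73/2] y:[28,61/2] z:[25,26] -> miss, prune
    N5 x:[24,27] y:[57/2,61/2] z:[55/2,61/2] -> miss, prune
    N8 x:[28,31] y:[32,35] z:[65/2,35] -> miss, prune
    N10 x:[65/2,33] y:[31,67/2] z:[65/2,33] -> hit [65/2,33] leaf, test {P4@t=65/2}
  N16 x:[67/2,79/2] y:[29,75/2] z:[17,49/2] -> miss, prune

9 AABB tests over nodes [0, 3, 6, 7, 2, 5, 8, 10, 16]; 1 leaf entered; closest P4.

== RESULT ==
4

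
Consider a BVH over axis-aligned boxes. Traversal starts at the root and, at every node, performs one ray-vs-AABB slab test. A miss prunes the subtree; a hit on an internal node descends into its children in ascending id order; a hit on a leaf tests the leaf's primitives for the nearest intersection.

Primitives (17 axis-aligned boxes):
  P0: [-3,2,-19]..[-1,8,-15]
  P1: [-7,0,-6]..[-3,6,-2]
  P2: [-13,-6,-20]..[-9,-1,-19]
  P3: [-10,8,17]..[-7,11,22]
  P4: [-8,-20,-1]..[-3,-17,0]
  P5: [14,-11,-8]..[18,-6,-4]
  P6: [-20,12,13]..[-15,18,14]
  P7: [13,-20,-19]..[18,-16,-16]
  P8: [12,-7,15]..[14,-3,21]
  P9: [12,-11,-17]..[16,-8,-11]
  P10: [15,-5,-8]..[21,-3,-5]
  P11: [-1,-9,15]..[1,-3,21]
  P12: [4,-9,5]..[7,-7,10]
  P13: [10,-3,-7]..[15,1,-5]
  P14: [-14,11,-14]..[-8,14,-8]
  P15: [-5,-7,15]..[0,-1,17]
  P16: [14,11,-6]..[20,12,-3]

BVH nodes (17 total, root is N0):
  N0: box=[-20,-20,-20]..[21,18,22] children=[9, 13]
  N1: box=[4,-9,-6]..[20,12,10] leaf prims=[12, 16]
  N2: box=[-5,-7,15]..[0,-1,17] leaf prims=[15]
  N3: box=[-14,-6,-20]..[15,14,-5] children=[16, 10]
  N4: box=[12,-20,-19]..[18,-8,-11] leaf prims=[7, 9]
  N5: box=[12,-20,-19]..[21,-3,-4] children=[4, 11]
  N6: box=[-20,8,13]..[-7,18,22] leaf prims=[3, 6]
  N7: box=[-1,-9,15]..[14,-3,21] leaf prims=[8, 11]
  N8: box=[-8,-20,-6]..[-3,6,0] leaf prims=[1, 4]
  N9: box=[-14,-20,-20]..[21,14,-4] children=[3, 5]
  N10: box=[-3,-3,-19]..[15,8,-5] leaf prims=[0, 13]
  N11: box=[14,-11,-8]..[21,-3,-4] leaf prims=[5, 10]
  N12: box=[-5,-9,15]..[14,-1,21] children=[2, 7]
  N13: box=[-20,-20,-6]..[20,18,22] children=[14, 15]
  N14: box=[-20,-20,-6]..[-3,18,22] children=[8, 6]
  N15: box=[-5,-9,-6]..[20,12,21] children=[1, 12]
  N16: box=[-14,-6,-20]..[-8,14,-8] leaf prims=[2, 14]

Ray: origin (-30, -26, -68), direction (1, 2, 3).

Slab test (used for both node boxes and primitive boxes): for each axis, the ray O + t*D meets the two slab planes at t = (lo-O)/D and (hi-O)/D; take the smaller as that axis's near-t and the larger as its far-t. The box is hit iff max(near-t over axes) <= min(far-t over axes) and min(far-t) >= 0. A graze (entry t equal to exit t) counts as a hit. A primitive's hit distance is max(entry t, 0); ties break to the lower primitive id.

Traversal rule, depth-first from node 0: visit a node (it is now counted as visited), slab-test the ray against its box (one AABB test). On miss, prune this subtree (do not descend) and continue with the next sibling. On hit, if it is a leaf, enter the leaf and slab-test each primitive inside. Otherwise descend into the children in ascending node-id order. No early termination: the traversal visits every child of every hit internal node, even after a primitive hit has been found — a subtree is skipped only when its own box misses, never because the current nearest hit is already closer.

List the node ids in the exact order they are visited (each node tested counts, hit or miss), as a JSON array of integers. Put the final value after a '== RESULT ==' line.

Trace the traversal:
N0 x:[10,51] y:[3,22] z:[16,30] -> hit [16,22], descend [9, 13]
  N9 x:[16,51] y:[3,20] z:[16,64/3] -> hit [16,20], descend [3, 5]
    N3 x:[16,45] y:[10,20] z:[16,21] -> hit [16,20], descend [10, 16]
      N10 x:[27,45] y:[23/2,17] z:[49/3,21] -> miss, prune
      N16 x:[16,22] y:[10,20] z:[16,20] -> hit [16,20] leaf, test {P2(miss), P14@t=37/2}
    N5 x:[42,51] y:[3,23/2] z:[49/3,64/3] -> miss, prune
  N13 x:[10,50] y:[3,22] z:[62/3,30] -> hit [62/3,22], descend [14, 15]
    N14 x:[10,27] y:[3,22] z:[62/3,30] -> hit [62/3,22], descend [6, 8]
      N6 x:[10,23] y:[17,22] z:[27,30] -> miss, prune
      N8 x:[22,27] y:[3,16] z:[62/3,68/3] -> miss, prune
    N15 x:[25,50] y:[17/2,19] z:[62/3,89/3] -> miss, prune

Summary -> nodes [0, 9, 3, 10, 16, 5, 13, 14, 6, 8, 15]; box-tests=11; leaf-entries=1; first=P14

== RESULT ==
[0, 9, 3, 10, 16, 5, 13, 14, 6, 8, 15]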